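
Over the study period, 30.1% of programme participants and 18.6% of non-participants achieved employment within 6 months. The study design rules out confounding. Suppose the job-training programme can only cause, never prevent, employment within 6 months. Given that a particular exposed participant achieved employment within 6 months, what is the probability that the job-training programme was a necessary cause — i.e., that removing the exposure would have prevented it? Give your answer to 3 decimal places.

PN ≈ 0.382

p₁ = 0.301, p₀ = 0.186.
Under exogeneity and monotonicity, PN = (p₁ − p₀) / p₁.
PN = (0.301 − 0.186) / 0.301 = 0.115 / 0.301 ≈ 0.3821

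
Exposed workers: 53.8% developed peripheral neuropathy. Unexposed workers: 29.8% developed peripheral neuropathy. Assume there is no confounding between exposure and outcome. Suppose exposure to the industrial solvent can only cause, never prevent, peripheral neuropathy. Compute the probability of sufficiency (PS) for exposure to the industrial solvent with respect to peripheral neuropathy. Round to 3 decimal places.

PS ≈ 0.342

p₁ = 0.538, p₀ = 0.298.
Under exogeneity and monotonicity, PS = (p₁ − p₀) / (1 − p₀).
PS = (0.538 − 0.298) / (1 − 0.298) = 0.24 / 0.702 ≈ 0.3419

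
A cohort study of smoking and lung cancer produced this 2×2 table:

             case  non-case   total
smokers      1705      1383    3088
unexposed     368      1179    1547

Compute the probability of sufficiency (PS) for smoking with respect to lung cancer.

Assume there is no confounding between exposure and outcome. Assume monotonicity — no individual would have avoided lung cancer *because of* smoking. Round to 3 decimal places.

PS ≈ 0.412

p₁ = P(outcome | exposed) = 1705/3088 = 0.55214
p₀ = P(outcome | unexposed) = 368/1547 = 0.23788
Under exogeneity and monotonicity, PS = (p₁ − p₀)/(1 − p₀).
PS = (0.55214 − 0.23788) / 0.76212 ≈ 0.4123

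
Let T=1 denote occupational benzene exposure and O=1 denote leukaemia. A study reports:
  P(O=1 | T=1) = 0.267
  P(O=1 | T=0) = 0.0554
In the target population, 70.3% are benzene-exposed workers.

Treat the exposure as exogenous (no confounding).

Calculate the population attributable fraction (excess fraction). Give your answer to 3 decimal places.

Let p₁ = 0.267, p₀ = 0.0554.
Overall risk P(Y=1) = π·p₁ + (1−π)·p₀ = 0.703×0.267 + 0.297×0.0554 = 0.20415.
Under exogeneity, PAF = [P(Y=1) − p₀] / P(Y=1).
PAF = (0.20415 − 0.0554) / 0.20415 ≈ 0.7286

PAF ≈ 0.729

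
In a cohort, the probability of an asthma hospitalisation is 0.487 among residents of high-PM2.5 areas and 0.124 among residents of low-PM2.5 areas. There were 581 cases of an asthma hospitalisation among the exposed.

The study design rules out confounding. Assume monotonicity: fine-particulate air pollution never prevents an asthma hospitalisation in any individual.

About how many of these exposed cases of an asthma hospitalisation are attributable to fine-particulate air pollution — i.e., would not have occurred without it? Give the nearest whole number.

Let p₁ = 0.487, p₀ = 0.124.
PN = (p₁ − p₀)/p₁ = (0.487 − 0.124) / 0.487 ≈ 0.74538.
Attributable cases ≈ PN × (exposed cases) = 0.74538 × 581 ≈ 433.07.

about 433 cases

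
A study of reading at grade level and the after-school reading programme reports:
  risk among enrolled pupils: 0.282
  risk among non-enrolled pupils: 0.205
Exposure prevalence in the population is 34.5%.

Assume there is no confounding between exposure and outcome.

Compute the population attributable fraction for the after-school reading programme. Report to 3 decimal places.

PAF ≈ 0.115

Let p₁ = 0.282, p₀ = 0.205.
Overall risk P(Y=1) = π·p₁ + (1−π)·p₀ = 0.345×0.282 + 0.655×0.205 = 0.23156.
Under exogeneity, PAF = [P(Y=1) − p₀] / P(Y=1).
PAF = (0.23156 − 0.205) / 0.23156 ≈ 0.1147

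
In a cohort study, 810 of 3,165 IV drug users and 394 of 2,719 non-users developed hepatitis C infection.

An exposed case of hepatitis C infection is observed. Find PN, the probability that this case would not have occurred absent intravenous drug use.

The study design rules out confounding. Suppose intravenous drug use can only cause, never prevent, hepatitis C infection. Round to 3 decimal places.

p₁ = P(outcome | exposed) = 810/3165 = 0.25592
p₀ = P(outcome | unexposed) = 394/2719 = 0.14491
Under exogeneity and monotonicity, PN = (p₁ − p₀) / p₁.
PN = (0.25592 − 0.14491) / 0.25592 = 0.11102 / 0.25592 ≈ 0.4338

PN ≈ 0.434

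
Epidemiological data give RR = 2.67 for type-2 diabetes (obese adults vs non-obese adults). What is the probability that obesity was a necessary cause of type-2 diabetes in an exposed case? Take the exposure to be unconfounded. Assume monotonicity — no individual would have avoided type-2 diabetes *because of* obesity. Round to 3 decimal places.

PN ≈ 0.625

Under exogeneity and monotonicity, PN = (RR − 1) / RR = 1 − 1/RR.
PN = (2.67 − 1) / 2.67 = 1.67 / 2.67 ≈ 0.6255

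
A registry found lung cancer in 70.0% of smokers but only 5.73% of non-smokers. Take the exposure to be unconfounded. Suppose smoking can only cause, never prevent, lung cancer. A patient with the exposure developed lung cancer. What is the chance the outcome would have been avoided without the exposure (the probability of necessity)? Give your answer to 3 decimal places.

PN ≈ 0.918

p₁ = 0.7, p₀ = 0.0573.
Under exogeneity and monotonicity, PN = (p₁ − p₀) / p₁.
PN = (0.7 − 0.0573) / 0.7 = 0.6427 / 0.7 ≈ 0.9181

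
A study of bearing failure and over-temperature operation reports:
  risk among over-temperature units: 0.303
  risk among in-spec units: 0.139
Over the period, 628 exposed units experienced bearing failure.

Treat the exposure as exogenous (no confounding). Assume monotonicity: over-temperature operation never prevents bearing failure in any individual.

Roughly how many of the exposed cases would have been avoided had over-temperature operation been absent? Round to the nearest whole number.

Let p₁ = 0.303, p₀ = 0.139.
PN = (p₁ − p₀)/p₁ = (0.303 − 0.139) / 0.303 ≈ 0.54125.
Attributable cases ≈ PN × (exposed cases) = 0.54125 × 628 ≈ 339.91.

about 340 cases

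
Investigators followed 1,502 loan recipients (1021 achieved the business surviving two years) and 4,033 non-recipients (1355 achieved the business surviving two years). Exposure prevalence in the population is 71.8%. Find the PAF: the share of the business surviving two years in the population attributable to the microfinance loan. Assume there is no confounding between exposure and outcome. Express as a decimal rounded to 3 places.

PAF ≈ 0.424

p₁ = P(outcome | exposed) = 1021/1502 = 0.67976
p₀ = P(outcome | unexposed) = 1355/4033 = 0.33598
Overall risk P(Y=1) = π·p₁ + (1−π)·p₀ = 0.718×0.67976 + 0.282×0.33598 = 0.58281.
Under exogeneity, PAF = [P(Y=1) − p₀] / P(Y=1).
PAF = (0.58281 − 0.33598) / 0.58281 ≈ 0.4235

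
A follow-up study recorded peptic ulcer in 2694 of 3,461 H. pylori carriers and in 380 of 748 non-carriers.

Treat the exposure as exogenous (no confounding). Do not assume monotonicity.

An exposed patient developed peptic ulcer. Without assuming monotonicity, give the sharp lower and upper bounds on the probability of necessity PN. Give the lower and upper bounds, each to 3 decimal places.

0.347 ≤ PN ≤ 0.632

p₁ = P(outcome | exposed) = 2694/3461 = 0.77839
p₀ = P(outcome | unexposed) = 380/748 = 0.50802
Under exogeneity alone the bounds on PN are max{0,(p₁−p₀)/p₁} ≤ PN ≤ min{1,(1−p₀)/p₁}.
  lower = (p₁ − p₀)/p₁ = 0.27037 / 0.77839 ≈ 0.3473
  upper = min{1, (1 − p₀)/p₁} = 0.49198 / 0.77839 ≈ 0.6320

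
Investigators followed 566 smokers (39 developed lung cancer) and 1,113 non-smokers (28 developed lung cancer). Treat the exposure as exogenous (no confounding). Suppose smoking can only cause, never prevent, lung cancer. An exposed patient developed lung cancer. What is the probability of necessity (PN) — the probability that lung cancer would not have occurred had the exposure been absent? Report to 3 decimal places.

PN ≈ 0.635

p₁ = P(outcome | exposed) = 39/566 = 0.068905
p₀ = P(outcome | unexposed) = 28/1113 = 0.025157
Under exogeneity and monotonicity, PN = (p₁ − p₀) / p₁.
PN = (0.068905 − 0.025157) / 0.068905 = 0.043747 / 0.068905 ≈ 0.6349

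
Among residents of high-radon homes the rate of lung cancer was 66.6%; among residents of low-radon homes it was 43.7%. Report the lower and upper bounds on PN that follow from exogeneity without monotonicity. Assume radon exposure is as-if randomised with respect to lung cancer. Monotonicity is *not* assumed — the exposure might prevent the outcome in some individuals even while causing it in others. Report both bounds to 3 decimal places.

p₁ = 0.666, p₀ = 0.437.
Under exogeneity alone the bounds on PN are max{0,(p₁−p₀)/p₁} ≤ PN ≤ min{1,(1−p₀)/p₁}.
  lower = (p₁ − p₀)/p₁ = 0.229 / 0.666 ≈ 0.3438
  upper = min{1, (1 − p₀)/p₁} = 0.563 / 0.666 ≈ 0.8453

0.344 ≤ PN ≤ 0.845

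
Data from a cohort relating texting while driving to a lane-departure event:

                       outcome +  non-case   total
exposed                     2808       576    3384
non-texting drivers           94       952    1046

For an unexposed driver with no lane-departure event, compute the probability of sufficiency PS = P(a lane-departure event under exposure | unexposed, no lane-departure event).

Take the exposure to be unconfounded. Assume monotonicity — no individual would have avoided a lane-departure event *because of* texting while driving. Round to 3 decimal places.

p₁ = P(outcome | exposed) = 2808/3384 = 0.82979
p₀ = P(outcome | unexposed) = 94/1046 = 0.089866
Under exogeneity and monotonicity, PS = (p₁ − p₀) / (1 − p₀).
PS = (0.82979 − 0.089866) / (1 − 0.089866) = 0.73992 / 0.91013 ≈ 0.8130

PS ≈ 0.813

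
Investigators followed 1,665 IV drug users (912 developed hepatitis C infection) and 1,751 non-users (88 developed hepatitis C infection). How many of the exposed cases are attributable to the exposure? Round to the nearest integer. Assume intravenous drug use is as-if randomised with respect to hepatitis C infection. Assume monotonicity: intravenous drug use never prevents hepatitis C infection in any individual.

about 828 cases

p₁ = P(outcome | exposed) = 912/1665 = 0.54775
p₀ = P(outcome | unexposed) = 88/1751 = 0.050257
PN = (p₁ − p₀)/p₁ = (0.54775 − 0.050257) / 0.54775 ≈ 0.90825.
Attributable cases ≈ PN × (exposed cases) = 0.90825 × 912 ≈ 828.32.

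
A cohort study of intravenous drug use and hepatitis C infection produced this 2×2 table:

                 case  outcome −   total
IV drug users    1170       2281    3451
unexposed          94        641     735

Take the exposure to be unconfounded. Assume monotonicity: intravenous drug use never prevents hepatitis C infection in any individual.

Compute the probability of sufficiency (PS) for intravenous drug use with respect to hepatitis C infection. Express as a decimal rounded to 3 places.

PS ≈ 0.242

p₁ = P(outcome | exposed) = 1170/3451 = 0.33903
p₀ = P(outcome | unexposed) = 94/735 = 0.12789
Under exogeneity and monotonicity, PS = (p₁ − p₀) / (1 − p₀).
PS = (0.33903 − 0.12789) / (1 − 0.12789) = 0.21114 / 0.87211 ≈ 0.2421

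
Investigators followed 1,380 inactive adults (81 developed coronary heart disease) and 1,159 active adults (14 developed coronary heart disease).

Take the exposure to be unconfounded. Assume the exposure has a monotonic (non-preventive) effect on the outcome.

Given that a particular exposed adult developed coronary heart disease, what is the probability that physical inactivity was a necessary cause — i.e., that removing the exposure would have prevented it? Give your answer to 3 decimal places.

p₁ = P(outcome | exposed) = 81/1380 = 0.058696
p₀ = P(outcome | unexposed) = 14/1159 = 0.012079
Under exogeneity and monotonicity, PN = (p₁ − p₀) / p₁.
PN = (0.058696 − 0.012079) / 0.058696 = 0.046616 / 0.058696 ≈ 0.7942

PN ≈ 0.794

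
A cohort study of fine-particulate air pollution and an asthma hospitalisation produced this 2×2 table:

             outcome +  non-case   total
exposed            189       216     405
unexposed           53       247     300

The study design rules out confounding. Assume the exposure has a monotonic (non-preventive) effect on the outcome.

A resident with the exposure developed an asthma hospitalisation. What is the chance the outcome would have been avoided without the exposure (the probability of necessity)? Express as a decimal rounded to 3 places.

p₁ = P(outcome | exposed) = 189/405 = 0.46667
p₀ = P(outcome | unexposed) = 53/300 = 0.17667
Under exogeneity and monotonicity, PN = (p₁ − p₀)/p₁.
PN = (0.46667 − 0.17667) / 0.46667 ≈ 0.6214

PN ≈ 0.621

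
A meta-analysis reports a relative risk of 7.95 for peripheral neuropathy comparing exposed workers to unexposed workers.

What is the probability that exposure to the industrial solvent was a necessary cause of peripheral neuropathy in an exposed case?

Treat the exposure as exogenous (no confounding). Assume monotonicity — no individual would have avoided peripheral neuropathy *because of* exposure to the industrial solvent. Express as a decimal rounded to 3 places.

PN ≈ 0.874

Under exogeneity and monotonicity, PN = (RR − 1) / RR = 1 − 1/RR.
PN = (7.95 − 1) / 7.95 = 6.95 / 7.95 ≈ 0.8742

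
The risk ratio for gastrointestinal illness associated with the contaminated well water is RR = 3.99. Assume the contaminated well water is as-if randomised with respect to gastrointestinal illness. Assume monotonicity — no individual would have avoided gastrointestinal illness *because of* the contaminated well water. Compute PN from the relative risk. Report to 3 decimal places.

PN ≈ 0.749

Under exogeneity and monotonicity, PN = (RR − 1) / RR = 1 − 1/RR.
PN = (3.99 − 1) / 3.99 = 2.99 / 3.99 ≈ 0.7494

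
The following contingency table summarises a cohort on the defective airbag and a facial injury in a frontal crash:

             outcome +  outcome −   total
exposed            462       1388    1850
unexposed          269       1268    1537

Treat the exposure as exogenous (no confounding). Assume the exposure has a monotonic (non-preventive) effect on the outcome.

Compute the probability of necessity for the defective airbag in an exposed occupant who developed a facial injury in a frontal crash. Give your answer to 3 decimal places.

p₁ = P(outcome | exposed) = 462/1850 = 0.24973
p₀ = P(outcome | unexposed) = 269/1537 = 0.17502
Under exogeneity and monotonicity, PN = (p₁ − p₀) / p₁.
PN = (0.24973 − 0.17502) / 0.24973 = 0.074713 / 0.24973 ≈ 0.2992

PN ≈ 0.299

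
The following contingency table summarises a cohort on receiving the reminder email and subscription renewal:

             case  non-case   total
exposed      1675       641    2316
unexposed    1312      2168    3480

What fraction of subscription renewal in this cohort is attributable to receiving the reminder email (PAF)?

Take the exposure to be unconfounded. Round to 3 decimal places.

p₁ = P(outcome | exposed) = 1675/2316 = 0.72323
p₀ = P(outcome | unexposed) = 1312/3480 = 0.37701
Exposure prevalence π = 2316/5796 = 0.39959; overall risk P(Y=1) = 0.51536.
Under exogeneity, PAF = [P(Y=1) − p₀]/P(Y=1).
PAF = (0.51536 − 0.37701) / 0.51536 ≈ 0.2684

PAF ≈ 0.268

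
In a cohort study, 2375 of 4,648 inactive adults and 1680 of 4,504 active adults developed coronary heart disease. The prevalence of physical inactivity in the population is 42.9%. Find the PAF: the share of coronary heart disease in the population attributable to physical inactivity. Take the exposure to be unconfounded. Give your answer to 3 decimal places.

PAF ≈ 0.137

p₁ = P(outcome | exposed) = 2375/4648 = 0.51097
p₀ = P(outcome | unexposed) = 1680/4504 = 0.373
Overall risk P(Y=1) = π·p₁ + (1−π)·p₀ = 0.429×0.51097 + 0.571×0.373 = 0.43219.
Under exogeneity, PAF = [P(Y=1) − p₀] / P(Y=1).
PAF = (0.43219 − 0.373) / 0.43219 ≈ 0.1370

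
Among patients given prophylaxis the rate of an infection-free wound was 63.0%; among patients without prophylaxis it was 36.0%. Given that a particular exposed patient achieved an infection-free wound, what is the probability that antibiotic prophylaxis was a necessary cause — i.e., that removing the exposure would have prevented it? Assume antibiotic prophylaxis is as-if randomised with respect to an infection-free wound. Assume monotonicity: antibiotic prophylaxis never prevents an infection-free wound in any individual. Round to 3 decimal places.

PN ≈ 0.429

p₁ = 0.63, p₀ = 0.36.
Under exogeneity and monotonicity, PN = (p₁ − p₀) / p₁.
PN = (0.63 − 0.36) / 0.63 = 0.27 / 0.63 ≈ 0.4286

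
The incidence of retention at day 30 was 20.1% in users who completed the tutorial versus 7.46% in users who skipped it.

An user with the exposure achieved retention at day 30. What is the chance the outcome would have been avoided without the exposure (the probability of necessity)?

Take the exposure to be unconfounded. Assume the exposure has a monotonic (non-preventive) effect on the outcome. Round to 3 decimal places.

PN ≈ 0.629

p₁ = 0.201, p₀ = 0.0746.
Under exogeneity and monotonicity, PN = (p₁ − p₀) / p₁.
PN = (0.201 − 0.0746) / 0.201 = 0.1264 / 0.201 ≈ 0.6289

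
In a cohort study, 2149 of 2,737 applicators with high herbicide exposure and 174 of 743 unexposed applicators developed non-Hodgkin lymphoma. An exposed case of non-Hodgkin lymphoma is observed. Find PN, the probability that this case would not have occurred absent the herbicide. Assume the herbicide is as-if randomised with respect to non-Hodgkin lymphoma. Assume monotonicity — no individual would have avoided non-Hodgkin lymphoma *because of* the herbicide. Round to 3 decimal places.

PN ≈ 0.702

p₁ = P(outcome | exposed) = 2149/2737 = 0.78517
p₀ = P(outcome | unexposed) = 174/743 = 0.23419
Under exogeneity and monotonicity, PN = (p₁ − p₀) / p₁.
PN = (0.78517 − 0.23419) / 0.78517 = 0.55098 / 0.78517 ≈ 0.7017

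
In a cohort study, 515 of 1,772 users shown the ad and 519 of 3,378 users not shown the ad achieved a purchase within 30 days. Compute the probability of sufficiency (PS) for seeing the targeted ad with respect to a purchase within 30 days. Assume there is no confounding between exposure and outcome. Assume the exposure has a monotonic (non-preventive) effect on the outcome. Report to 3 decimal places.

p₁ = P(outcome | exposed) = 515/1772 = 0.29063
p₀ = P(outcome | unexposed) = 519/3378 = 0.15364
Under exogeneity and monotonicity, PS = (p₁ − p₀) / (1 − p₀).
PS = (0.29063 − 0.15364) / (1 − 0.15364) = 0.13699 / 0.84636 ≈ 0.1619

PS ≈ 0.162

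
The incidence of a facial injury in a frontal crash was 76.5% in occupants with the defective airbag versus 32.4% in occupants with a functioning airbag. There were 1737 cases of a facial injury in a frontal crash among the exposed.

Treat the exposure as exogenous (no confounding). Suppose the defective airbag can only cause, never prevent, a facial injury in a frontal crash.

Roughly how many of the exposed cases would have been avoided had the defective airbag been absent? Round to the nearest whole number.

p₁ = 0.765, p₀ = 0.324.
PN = (p₁ − p₀)/p₁ = (0.765 − 0.324) / 0.765 ≈ 0.57647.
Attributable cases ≈ PN × (exposed cases) = 0.57647 × 1737 ≈ 1001.33.

about 1001 cases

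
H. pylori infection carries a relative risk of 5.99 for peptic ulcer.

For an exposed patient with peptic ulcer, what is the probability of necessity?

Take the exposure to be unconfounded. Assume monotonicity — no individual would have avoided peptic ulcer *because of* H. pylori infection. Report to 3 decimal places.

PN ≈ 0.833

Under exogeneity and monotonicity, PN = (RR − 1) / RR = 1 − 1/RR.
PN = (5.99 − 1) / 5.99 = 4.99 / 5.99 ≈ 0.8331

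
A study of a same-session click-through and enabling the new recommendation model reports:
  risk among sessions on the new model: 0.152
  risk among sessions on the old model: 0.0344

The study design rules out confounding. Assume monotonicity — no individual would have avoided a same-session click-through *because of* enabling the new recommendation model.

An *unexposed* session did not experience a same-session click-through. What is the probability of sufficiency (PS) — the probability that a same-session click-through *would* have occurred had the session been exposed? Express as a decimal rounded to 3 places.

Let p₁ = 0.152, p₀ = 0.0344.
Under exogeneity and monotonicity, PS = (p₁ − p₀) / (1 − p₀).
PS = (0.152 − 0.0344) / (1 − 0.0344) = 0.1176 / 0.9656 ≈ 0.1218

PS ≈ 0.122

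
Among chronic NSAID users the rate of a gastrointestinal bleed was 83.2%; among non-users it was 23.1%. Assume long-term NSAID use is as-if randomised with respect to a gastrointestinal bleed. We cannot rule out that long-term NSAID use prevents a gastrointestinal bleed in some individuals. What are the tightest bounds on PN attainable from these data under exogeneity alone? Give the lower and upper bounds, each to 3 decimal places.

p₁ = 0.832, p₀ = 0.231.
Under exogeneity alone the bounds on PN are max{0,(p₁−p₀)/p₁} ≤ PN ≤ min{1,(1−p₀)/p₁}.
  lower = (p₁ − p₀)/p₁ = 0.601 / 0.832 ≈ 0.7224
  upper = min{1, (1 − p₀)/p₁} = 0.769 / 0.832 ≈ 0.9243

0.722 ≤ PN ≤ 0.924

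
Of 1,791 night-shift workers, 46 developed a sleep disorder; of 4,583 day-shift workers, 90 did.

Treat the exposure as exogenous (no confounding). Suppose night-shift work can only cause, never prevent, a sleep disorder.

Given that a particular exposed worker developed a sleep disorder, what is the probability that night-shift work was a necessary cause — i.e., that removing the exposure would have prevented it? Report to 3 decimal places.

PN ≈ 0.235

p₁ = P(outcome | exposed) = 46/1791 = 0.025684
p₀ = P(outcome | unexposed) = 90/4583 = 0.019638
Under exogeneity and monotonicity, PN = (p₁ − p₀) / p₁.
PN = (0.025684 − 0.019638) / 0.025684 = 0.0060462 / 0.025684 ≈ 0.2354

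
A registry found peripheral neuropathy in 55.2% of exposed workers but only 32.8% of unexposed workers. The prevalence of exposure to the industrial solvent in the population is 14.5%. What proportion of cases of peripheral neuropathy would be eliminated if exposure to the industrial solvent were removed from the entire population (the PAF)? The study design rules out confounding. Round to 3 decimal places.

PAF ≈ 0.090

p₁ = 0.552, p₀ = 0.328.
Overall risk P(Y=1) = π·p₁ + (1−π)·p₀ = 0.145×0.552 + 0.855×0.328 = 0.36048.
Under exogeneity, PAF = [P(Y=1) − p₀] / P(Y=1).
PAF = (0.36048 − 0.328) / 0.36048 ≈ 0.0901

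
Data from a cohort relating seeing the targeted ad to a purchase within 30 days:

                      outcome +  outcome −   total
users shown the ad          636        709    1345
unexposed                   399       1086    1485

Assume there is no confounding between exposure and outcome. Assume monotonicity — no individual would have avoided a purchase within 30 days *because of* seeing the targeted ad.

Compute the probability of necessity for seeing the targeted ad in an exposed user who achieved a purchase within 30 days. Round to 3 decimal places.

p₁ = P(outcome | exposed) = 636/1345 = 0.47286
p₀ = P(outcome | unexposed) = 399/1485 = 0.26869
Under exogeneity and monotonicity, PN = (p₁ − p₀) / p₁.
PN = (0.47286 − 0.26869) / 0.47286 = 0.20418 / 0.47286 ≈ 0.4318

PN ≈ 0.432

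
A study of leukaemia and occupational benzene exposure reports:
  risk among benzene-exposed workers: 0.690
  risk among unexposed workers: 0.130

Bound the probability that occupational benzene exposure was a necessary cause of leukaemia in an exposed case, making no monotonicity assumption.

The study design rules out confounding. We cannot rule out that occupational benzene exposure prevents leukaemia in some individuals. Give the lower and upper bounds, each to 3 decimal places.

0.812 ≤ PN ≤ 1.000

Let p₁ = 0.69, p₀ = 0.13.
Under exogeneity alone the bounds on PN are max{0,(p₁−p₀)/p₁} ≤ PN ≤ min{1,(1−p₀)/p₁}.
  lower = (p₁ − p₀)/p₁ = 0.56 / 0.69 ≈ 0.8116
  upper = min{1, (1 − p₀)/p₁} = 0.87 / 0.69 ≈ 1.2609 → capped at 1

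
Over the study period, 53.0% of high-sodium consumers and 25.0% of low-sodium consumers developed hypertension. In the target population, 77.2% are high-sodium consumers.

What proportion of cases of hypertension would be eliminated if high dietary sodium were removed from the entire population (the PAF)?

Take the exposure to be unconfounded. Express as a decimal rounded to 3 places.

PAF ≈ 0.464

p₁ = 0.53, p₀ = 0.25.
Overall risk P(Y=1) = π·p₁ + (1−π)·p₀ = 0.772×0.53 + 0.228×0.25 = 0.46616.
Under exogeneity, PAF = [P(Y=1) − p₀] / P(Y=1).
PAF = (0.46616 − 0.25) / 0.46616 ≈ 0.4637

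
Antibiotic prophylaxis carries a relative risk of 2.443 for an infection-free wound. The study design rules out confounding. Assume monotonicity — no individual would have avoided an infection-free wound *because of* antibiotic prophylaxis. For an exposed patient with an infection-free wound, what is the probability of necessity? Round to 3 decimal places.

Under exogeneity and monotonicity, PN = (RR − 1) / RR = 1 − 1/RR.
PN = (2.443 − 1) / 2.443 = 1.443 / 2.443 ≈ 0.5907

PN ≈ 0.591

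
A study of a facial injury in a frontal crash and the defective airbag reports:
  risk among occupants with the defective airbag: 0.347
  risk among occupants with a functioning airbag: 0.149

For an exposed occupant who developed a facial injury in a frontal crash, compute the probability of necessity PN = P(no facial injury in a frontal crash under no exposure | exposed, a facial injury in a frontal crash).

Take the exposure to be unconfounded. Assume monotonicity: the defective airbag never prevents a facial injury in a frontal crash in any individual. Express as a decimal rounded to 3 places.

Let p₁ = 0.347, p₀ = 0.149.
Under exogeneity and monotonicity, PN = (p₁ − p₀) / p₁.
PN = (0.347 − 0.149) / 0.347 = 0.198 / 0.347 ≈ 0.5706

PN ≈ 0.571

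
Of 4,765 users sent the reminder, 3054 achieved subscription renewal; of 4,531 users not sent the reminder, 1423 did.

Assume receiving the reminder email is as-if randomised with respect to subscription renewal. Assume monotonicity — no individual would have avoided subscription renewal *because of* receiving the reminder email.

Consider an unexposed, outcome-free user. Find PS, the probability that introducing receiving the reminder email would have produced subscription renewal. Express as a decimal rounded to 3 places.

PS ≈ 0.477

p₁ = P(outcome | exposed) = 3054/4765 = 0.64092
p₀ = P(outcome | unexposed) = 1423/4531 = 0.31406
Under exogeneity and monotonicity, PS = (p₁ − p₀) / (1 − p₀).
PS = (0.64092 − 0.31406) / (1 − 0.31406) = 0.32686 / 0.68594 ≈ 0.4765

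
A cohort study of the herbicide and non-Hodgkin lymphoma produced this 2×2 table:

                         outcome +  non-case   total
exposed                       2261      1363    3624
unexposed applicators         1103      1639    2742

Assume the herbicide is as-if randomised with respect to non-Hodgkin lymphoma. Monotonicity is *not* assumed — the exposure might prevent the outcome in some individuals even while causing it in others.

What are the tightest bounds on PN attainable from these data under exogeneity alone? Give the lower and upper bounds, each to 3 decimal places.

0.355 ≤ PN ≤ 0.958

p₁ = P(outcome | exposed) = 2261/3624 = 0.6239
p₀ = P(outcome | unexposed) = 1103/2742 = 0.40226
Under exogeneity alone the bounds on PN are max{0,(p₁−p₀)/p₁} ≤ PN ≤ min{1,(1−p₀)/p₁}.
  lower = (p₁ − p₀)/p₁ = 0.22164 / 0.6239 ≈ 0.3552
  upper = min{1, (1 − p₀)/p₁} = 0.59774 / 0.6239 ≈ 0.9581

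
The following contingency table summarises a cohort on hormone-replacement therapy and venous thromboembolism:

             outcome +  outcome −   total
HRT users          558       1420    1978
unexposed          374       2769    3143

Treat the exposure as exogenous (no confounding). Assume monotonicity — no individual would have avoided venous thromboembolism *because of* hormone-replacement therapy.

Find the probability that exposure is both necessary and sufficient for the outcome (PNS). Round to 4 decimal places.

PNS ≈ 0.1631

p₁ = P(outcome | exposed) = 558/1978 = 0.2821
p₀ = P(outcome | unexposed) = 374/3143 = 0.11899
Under exogeneity and monotonicity, PNS = p₁ − p₀.
PNS = 0.2821 − 0.11899 = 0.16311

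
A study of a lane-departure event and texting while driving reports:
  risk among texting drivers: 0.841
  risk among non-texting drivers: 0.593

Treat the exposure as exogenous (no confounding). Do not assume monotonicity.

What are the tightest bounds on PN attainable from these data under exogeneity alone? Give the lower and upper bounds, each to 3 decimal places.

Let p₁ = 0.841, p₀ = 0.593.
Under exogeneity alone the bounds on PN are max{0,(p₁−p₀)/p₁} ≤ PN ≤ min{1,(1−p₀)/p₁}.
  lower = (p₁ − p₀)/p₁ = 0.248 / 0.841 ≈ 0.2949
  upper = min{1, (1 − p₀)/p₁} = 0.407 / 0.841 ≈ 0.4839

0.295 ≤ PN ≤ 0.484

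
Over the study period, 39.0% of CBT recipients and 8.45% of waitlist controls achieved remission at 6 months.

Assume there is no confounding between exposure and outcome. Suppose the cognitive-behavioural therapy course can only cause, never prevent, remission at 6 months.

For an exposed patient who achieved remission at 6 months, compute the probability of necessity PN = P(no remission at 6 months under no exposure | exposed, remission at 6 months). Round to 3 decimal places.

p₁ = 0.39, p₀ = 0.0845.
Under exogeneity and monotonicity, PN = (p₁ − p₀) / p₁.
PN = (0.39 − 0.0845) / 0.39 = 0.3055 / 0.39 ≈ 0.7833

PN ≈ 0.783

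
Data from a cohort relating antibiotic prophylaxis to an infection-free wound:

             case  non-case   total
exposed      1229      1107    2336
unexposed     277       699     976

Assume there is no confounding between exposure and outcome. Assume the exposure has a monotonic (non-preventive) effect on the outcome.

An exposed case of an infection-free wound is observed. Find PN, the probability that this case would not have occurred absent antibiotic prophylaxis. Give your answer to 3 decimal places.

p₁ = P(outcome | exposed) = 1229/2336 = 0.52611
p₀ = P(outcome | unexposed) = 277/976 = 0.28381
Under exogeneity and monotonicity, PN = (p₁ − p₀)/p₁.
PN = (0.52611 − 0.28381) / 0.52611 ≈ 0.4606

PN ≈ 0.461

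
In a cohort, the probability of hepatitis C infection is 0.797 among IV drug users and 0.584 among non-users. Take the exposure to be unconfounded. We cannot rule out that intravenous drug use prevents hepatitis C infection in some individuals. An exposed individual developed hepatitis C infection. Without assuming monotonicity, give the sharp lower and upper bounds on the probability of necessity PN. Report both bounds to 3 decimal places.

0.267 ≤ PN ≤ 0.522

Let p₁ = 0.797, p₀ = 0.584.
Under exogeneity alone the bounds on PN are max{0,(p₁−p₀)/p₁} ≤ PN ≤ min{1,(1−p₀)/p₁}.
  lower = (p₁ − p₀)/p₁ = 0.213 / 0.797 ≈ 0.2673
  upper = min{1, (1 − p₀)/p₁} = 0.416 / 0.797 ≈ 0.5220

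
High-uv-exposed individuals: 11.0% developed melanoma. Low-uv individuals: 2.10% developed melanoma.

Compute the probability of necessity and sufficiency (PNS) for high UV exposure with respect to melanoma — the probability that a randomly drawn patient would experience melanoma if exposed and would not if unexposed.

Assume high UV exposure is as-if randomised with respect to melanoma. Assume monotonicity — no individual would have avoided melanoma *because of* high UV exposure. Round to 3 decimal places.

p₁ = 0.11, p₀ = 0.021.
Under exogeneity and monotonicity, PNS = p₁ − p₀.
PNS = 0.11 − 0.021 = 0.089

PNS ≈ 0.089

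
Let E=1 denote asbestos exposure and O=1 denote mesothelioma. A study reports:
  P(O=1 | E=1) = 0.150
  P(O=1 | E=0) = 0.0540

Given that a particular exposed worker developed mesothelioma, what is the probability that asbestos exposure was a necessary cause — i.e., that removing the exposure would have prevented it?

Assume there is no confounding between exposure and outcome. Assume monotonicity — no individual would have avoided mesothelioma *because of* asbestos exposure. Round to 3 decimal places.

Let p₁ = 0.15, p₀ = 0.054.
Under exogeneity and monotonicity, PN = (p₁ − p₀) / p₁.
PN = (0.15 − 0.054) / 0.15 = 0.096 / 0.15 ≈ 0.6400

PN ≈ 0.640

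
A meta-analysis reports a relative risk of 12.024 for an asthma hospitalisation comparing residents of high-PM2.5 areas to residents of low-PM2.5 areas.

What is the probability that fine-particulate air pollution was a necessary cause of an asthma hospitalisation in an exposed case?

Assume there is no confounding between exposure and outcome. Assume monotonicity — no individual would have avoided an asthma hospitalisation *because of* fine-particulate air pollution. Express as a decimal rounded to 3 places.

Under exogeneity and monotonicity, PN = (RR − 1) / RR = 1 − 1/RR.
PN = (12.024 − 1) / 12.024 = 11.02 / 12.024 ≈ 0.9168

PN ≈ 0.917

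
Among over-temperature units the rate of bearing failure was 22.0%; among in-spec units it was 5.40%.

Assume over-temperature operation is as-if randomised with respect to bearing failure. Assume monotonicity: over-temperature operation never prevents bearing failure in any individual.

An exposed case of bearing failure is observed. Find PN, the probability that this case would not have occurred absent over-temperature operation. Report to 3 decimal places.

p₁ = 0.22, p₀ = 0.054.
Under exogeneity and monotonicity, PN = (p₁ − p₀) / p₁.
PN = (0.22 − 0.054) / 0.22 = 0.166 / 0.22 ≈ 0.7545

PN ≈ 0.755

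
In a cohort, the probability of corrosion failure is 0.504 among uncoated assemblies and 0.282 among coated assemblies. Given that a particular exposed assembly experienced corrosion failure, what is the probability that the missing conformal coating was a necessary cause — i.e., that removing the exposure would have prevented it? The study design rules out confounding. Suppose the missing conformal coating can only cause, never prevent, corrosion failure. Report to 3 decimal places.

Let p₁ = 0.504, p₀ = 0.282.
Under exogeneity and monotonicity, PN = (p₁ − p₀) / p₁.
PN = (0.504 − 0.282) / 0.504 = 0.222 / 0.504 ≈ 0.4405

PN ≈ 0.440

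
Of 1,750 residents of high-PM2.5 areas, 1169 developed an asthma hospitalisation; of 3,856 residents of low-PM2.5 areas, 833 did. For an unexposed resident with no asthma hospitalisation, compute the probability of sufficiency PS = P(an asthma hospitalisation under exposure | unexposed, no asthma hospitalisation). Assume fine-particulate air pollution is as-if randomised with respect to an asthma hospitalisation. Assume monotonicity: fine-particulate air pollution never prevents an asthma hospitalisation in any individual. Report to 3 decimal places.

p₁ = P(outcome | exposed) = 1169/1750 = 0.668
p₀ = P(outcome | unexposed) = 833/3856 = 0.21603
Under exogeneity and monotonicity, PS = (p₁ − p₀) / (1 − p₀).
PS = (0.668 − 0.21603) / (1 − 0.21603) = 0.45197 / 0.78397 ≈ 0.5765

PS ≈ 0.577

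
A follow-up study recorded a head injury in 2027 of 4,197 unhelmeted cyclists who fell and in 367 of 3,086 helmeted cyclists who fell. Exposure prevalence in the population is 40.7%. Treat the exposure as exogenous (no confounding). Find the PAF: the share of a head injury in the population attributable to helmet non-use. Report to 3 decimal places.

PAF ≈ 0.555

p₁ = P(outcome | exposed) = 2027/4197 = 0.48296
p₀ = P(outcome | unexposed) = 367/3086 = 0.11892
Overall risk P(Y=1) = π·p₁ + (1−π)·p₀ = 0.407×0.48296 + 0.593×0.11892 = 0.26709.
Under exogeneity, PAF = [P(Y=1) − p₀] / P(Y=1).
PAF = (0.26709 − 0.11892) / 0.26709 ≈ 0.5547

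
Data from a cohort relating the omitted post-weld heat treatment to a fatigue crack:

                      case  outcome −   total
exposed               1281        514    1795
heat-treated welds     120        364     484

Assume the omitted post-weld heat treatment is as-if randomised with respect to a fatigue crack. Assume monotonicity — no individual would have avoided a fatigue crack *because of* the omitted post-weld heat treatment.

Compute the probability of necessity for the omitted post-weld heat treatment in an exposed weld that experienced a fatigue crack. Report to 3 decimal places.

PN ≈ 0.653

p₁ = P(outcome | exposed) = 1281/1795 = 0.71365
p₀ = P(outcome | unexposed) = 120/484 = 0.24793
Under exogeneity and monotonicity, PN = (p₁ − p₀) / p₁.
PN = (0.71365 − 0.24793) / 0.71365 = 0.46572 / 0.71365 ≈ 0.6526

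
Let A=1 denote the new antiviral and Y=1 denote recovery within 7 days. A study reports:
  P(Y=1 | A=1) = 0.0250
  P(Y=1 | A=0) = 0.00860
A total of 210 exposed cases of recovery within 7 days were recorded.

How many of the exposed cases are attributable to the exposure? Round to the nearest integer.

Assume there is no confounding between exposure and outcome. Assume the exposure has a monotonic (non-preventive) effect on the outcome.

Let p₁ = 0.025, p₀ = 0.0086.
PN = (p₁ − p₀)/p₁ = (0.025 − 0.0086) / 0.025 ≈ 0.65600.
Attributable cases ≈ PN × (exposed cases) = 0.65600 × 210 ≈ 137.76.

about 138 cases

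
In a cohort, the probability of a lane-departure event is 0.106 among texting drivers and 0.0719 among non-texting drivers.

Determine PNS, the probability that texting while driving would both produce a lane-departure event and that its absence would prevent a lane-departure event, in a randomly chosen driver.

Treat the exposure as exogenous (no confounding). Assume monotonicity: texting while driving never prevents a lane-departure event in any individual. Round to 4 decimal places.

Let p₁ = 0.106, p₀ = 0.0719.
Under exogeneity and monotonicity, PNS = p₁ − p₀.
PNS = 0.106 − 0.0719 = 0.0341

PNS ≈ 0.0341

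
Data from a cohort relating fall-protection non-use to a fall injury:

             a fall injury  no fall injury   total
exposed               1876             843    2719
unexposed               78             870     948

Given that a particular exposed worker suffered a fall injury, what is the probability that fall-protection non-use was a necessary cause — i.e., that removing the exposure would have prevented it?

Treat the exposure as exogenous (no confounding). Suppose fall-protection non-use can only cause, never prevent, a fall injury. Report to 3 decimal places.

PN ≈ 0.881

p₁ = P(outcome | exposed) = 1876/2719 = 0.68996
p₀ = P(outcome | unexposed) = 78/948 = 0.082278
Under exogeneity and monotonicity, PN = (p₁ − p₀)/p₁.
PN = (0.68996 − 0.082278) / 0.68996 ≈ 0.8807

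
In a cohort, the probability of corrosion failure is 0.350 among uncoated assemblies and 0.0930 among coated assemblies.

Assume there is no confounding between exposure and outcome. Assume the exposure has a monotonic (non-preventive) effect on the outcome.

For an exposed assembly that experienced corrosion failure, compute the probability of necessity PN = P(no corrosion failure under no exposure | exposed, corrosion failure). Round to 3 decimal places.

Let p₁ = 0.35, p₀ = 0.093.
Under exogeneity and monotonicity, PN = (p₁ − p₀) / p₁.
PN = (0.35 − 0.093) / 0.35 = 0.257 / 0.35 ≈ 0.7343

PN ≈ 0.734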